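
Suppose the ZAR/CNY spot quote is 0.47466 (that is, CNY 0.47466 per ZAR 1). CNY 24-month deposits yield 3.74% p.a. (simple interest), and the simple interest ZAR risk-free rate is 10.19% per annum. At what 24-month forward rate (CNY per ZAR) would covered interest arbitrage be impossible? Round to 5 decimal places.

T = 2 years.
CNY growth factor: 1 + 0.0374×2 = 1.074800.
ZAR accumulates by 1 + 0.1019×2 = 1.203800.
Forward (CNY per ZAR) = 0.47466 × 1.074800 / 1.203800 = 0.4237951.

0.42380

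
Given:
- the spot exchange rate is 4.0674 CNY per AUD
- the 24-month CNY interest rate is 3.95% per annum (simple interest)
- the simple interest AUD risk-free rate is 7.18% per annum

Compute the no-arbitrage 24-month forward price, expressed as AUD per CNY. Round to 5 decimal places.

T = 2 years.
CNY accumulates by 1 + 0.0395×2 = 1.079000.
Growth of 1 AUD over T: 1 + 0.0718×2 = 1.143600.
Forward (CNY per AUD) = 4.0674 × 1.079000 / 1.143600 = 3.837640.
Invert for AUD per CNY: 1 / 3.837640 = 0.26058.

0.26058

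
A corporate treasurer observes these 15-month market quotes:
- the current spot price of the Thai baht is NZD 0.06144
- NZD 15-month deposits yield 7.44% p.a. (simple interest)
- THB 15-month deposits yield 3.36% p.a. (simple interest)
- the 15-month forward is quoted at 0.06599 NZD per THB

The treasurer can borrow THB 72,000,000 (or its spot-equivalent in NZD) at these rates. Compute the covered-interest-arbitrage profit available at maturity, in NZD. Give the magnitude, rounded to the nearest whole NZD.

T = 15/12 years.
Route A — deposit THB, sell forward: 72,000,000 × 1.042000 × 0.06599 = NZD 4,950,833.76.
Route B — convert at spot, deposit NZD: 72,000,000 × 0.06144 × 1.093000 = NZD 4,835,082.24.
The quoted forward overvalues THB, so borrow NZD, buy THB at spot, deposit the THB at 3.36%, and sell the proceeds forward at 0.06599.
Arbitrage profit = |4,950,833.76 − 4,835,082.24| = NZD 115,752.

NZD 115,752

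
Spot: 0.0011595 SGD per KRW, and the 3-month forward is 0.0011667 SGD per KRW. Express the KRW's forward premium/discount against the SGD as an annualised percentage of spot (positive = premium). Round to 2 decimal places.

T = 3/12 years.
(F − S)/S = (0.0011667 − 0.0011595)/0.0011595 = 0.0062096.
Annualise by dividing by T: 0.0062096 / (3/12) = 0.024838 → 2.48%.

+2.48%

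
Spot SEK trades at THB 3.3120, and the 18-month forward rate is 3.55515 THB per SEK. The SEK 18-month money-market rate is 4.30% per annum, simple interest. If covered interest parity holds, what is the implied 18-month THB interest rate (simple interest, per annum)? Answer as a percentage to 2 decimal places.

T = 18/12 years.
F/S = 3.55515/3.312 = 1.0734149 = (growth of THB) / (growth of SEK).
SEK growth factor: 1 + 0.0430×18/12 = 1.064500.
So the THB growth factor = 1.1426502.
(1.1426502 − 1)/T = 0.095100, i.e. 9.51%.

9.51%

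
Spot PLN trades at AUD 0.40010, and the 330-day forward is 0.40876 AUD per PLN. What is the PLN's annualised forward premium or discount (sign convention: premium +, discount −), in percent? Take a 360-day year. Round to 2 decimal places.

T = 330/360 years.
(F − S)/S = (0.40876 − 0.4001)/0.4001 = 0.0216446.
×(1/T) gives 2.36% p.a.

+2.36%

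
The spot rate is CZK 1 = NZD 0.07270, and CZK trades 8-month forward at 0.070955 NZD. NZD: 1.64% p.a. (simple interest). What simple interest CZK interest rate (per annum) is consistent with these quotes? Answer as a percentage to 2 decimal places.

5.37%

T = 8/12 years.
By CIP, F/S equals the NZD-to-CZK growth ratio: 0.070955/0.0727 = 0.9759972.
The NZD side grows by 1 + 0.0164×8/12 = 1.0109333.
Hence g_CZK = 1.0357953.
(1.0357953 − 1)/T = 0.053693, i.e. 5.37%.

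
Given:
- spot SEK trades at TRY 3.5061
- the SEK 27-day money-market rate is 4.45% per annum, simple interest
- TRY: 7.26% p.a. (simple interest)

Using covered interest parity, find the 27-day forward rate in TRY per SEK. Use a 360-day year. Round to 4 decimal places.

T = 27/360 years.
TRY growth factor: 1 + 0.0726×27/360 = 1.005445.
Growth of 1 SEK over T: 1 + 0.0445×27/360 = 1.0033375.
So F = 3.5061 × 1.005445 / 1.0033375 = 3.513465 (TRY/SEK).

3.5135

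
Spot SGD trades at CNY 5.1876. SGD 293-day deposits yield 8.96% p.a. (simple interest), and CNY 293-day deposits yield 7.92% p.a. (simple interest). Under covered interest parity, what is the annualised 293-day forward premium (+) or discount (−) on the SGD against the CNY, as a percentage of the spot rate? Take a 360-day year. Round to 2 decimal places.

-0.97%

T = 293/360 years.
No-arbitrage forward: 5.1876 × 1.064460 / 1.0729244 = 5.1466745 CNY/SGD.
Annualised premium = (F − S)/S × (1/T) = (5.1466745 − 5.1876)/5.1876 ÷ (293/360) = -0.97%.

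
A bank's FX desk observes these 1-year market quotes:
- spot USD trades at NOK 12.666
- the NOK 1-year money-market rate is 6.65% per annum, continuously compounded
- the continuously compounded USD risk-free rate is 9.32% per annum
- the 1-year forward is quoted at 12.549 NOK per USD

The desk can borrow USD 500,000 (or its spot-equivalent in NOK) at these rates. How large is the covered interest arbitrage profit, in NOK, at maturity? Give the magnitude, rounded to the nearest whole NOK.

T = 1 year.
Keep in USD, deliver into the forward: 500,000·1.09768125·12.549 = NOK 6,887,401.00.
Swap to NOK now, deposit: 500,000·12.666·1.068760964 = NOK 6,768,463.19.
The quoted forward overvalues USD, so borrow NOK, buy USD at spot, deposit the USD at 9.32%, and sell the proceeds forward at 12.549.
Profit = 6,887,401.00 − 6,768,463.19 = NOK 118,938.

NOK 118,938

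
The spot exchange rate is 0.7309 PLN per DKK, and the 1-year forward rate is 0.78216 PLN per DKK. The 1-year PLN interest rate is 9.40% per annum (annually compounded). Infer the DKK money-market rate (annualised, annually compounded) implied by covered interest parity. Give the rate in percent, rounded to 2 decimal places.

2.23%

T = 1 year.
F/S = 0.78216/0.7309 = 1.0701327 = (growth of PLN) / (growth of DKK).
The PLN side grows by (1 + 0.0940)^1 = 1.094000.
That pins the DKK growth at 1.0223031.
r = 1.0223031^(1/1) − 1 = 0.022303 → 2.23%.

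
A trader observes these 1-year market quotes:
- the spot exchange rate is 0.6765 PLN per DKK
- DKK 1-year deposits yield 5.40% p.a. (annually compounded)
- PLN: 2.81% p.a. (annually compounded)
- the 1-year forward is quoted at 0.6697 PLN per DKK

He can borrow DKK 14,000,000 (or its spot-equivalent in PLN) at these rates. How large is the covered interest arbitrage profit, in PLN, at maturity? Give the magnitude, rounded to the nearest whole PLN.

T = 1 year.
Invest the DKK and cover forward: 14,000,000 × 1.054000 × 0.6697 = PLN 9,882,093.20.
Convert at spot and invest in PLN: 14,000,000 × 0.6765 × 1.028100 = PLN 9,737,135.10.
The quoted forward overvalues DKK, so borrow PLN, buy DKK at spot, deposit the DKK at 5.40%, and sell the proceeds forward at 0.6697.
Arbitrage profit = |9,882,093.20 − 9,737,135.10| = PLN 144,958.

PLN 144,958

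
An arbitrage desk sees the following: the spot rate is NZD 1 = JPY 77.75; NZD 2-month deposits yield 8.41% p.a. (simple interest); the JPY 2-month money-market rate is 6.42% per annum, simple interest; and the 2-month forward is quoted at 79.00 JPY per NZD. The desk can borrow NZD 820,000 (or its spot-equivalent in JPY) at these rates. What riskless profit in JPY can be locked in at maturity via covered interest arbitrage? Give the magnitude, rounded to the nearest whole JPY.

JPY 1,250,821

T = 2/12 years.
Keep in NZD, deliver into the forward: 820,000·1.0140166667·79.00 = JPY 65,687,999.67.
Swap to JPY now, deposit: 820,000·77.75·1.010700 = JPY 64,437,178.50.
The quoted forward overvalues NZD, so borrow JPY, buy NZD at spot, deposit the NZD at 8.41%, and sell the proceeds forward at 79.00.
The gap between the two covered legs is JPY 1,250,821.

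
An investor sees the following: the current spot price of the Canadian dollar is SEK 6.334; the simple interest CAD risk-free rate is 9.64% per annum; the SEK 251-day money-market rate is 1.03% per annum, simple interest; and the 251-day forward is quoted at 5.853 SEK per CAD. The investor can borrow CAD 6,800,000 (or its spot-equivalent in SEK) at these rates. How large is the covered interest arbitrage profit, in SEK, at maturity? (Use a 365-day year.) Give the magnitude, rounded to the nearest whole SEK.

SEK 937,445

T = 251/365 years.
Invest the CAD and cover forward: 6,800,000 × 1.0662915068 × 5.853 = SEK 42,438,828.49.
Convert at spot and invest in SEK: 6,800,000 × 6.334 × 1.0070830137 = SEK 43,376,273.90.
The quoted forward undervalues CAD, so borrow CAD, convert to SEK at spot, deposit the SEK at 1.03%, and buy CAD forward at 5.853 to cover the loan.
The gap between the two covered legs is SEK 937,445.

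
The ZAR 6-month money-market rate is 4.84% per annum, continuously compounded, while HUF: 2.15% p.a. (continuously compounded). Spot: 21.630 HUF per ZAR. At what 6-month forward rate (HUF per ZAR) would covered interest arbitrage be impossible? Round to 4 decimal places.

21.3410

T = 6/12 years.
Growth of 1 HUF over T: e^(0.0215×6/12) = 1.01080799.
Growth of 1 ZAR over T: e^(0.0484×6/12) = 1.0244952.
CIP: F = S · (grow HUF)/(grow ZAR) = 21.63 × 1.01080799/1.0244952 = 21.341024 HUF per ZAR.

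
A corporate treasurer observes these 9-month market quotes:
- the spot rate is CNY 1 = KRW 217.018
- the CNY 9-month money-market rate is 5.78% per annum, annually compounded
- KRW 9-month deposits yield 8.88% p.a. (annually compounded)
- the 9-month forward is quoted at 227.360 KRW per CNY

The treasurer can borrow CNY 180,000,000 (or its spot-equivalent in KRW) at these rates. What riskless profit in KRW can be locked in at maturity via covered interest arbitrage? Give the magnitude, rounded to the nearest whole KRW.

T = 9/12 years.
Invest the CNY and cover forward: 180,000,000 × 1.043044102851 × 227.360 = KRW 42,686,371,300.36.
Convert at spot and invest in KRW: 180,000,000 × 217.018 × 1.065886800566 = KRW 41,636,991,903.34.
The quoted forward overvalues CNY, so borrow KRW, buy CNY at spot, deposit the CNY at 5.78%, and sell the proceeds forward at 227.360.
The gap between the two covered legs is KRW 1,049,379,397.

KRW 1,049,379,397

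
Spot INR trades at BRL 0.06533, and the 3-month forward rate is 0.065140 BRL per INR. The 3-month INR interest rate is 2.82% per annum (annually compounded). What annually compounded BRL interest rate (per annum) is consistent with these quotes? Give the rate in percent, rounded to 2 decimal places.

1.63%

T = 3/12 years.
CIP gives F = S · g_BRL/g_INR, so g_BRL/g_INR = 0.06514/0.06533 = 0.9970917.
INR growth factor: (1 + 0.0282)^(3/12) = 1.0069766.
That pins the BRL growth at 1.004048.
Annualise: 1.004048^(12/3) − 1 = 0.016291 = 1.63%.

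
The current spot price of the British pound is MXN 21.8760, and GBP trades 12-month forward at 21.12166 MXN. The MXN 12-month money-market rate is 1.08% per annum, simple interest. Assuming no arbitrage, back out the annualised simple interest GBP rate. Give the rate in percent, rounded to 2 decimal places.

T = 1 year.
F/S = 21.12166/21.876 = 0.9655175 = (growth of MXN) / (growth of GBP).
MXN growth factor: 1 + 0.0108×1 = 1.010800.
That pins the GBP growth at 1.0468997.
(1.0468997 − 1)/T = 0.046900, i.e. 4.69%.

4.69%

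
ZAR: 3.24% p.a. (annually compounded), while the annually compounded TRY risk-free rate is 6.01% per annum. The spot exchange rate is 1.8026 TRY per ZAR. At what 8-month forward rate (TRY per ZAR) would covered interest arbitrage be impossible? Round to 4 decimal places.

1.8347

T = 8/12 years.
TRY accumulates by (1 + 0.0601)^(8/12) = 1.0396757.
Growth of 1 ZAR over T: (1 + 0.0324)^(8/12) = 1.021485.
So F = 1.8026 × 1.0396757 / 1.021485 = 1.834701 (TRY/ZAR).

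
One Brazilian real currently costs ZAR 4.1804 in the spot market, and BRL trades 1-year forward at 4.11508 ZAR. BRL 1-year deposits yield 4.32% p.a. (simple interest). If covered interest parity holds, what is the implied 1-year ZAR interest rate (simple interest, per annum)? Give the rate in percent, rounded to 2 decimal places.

T = 1 year.
F/S = 4.11508/4.1804 = 0.9843747 = (growth of ZAR) / (growth of BRL).
BRL growth factor: 1 + 0.0432×1 = 1.043200.
That pins the ZAR growth at 1.0268997.
(1.0268997 − 1)/T = 0.026900, i.e. 2.69%.

2.69%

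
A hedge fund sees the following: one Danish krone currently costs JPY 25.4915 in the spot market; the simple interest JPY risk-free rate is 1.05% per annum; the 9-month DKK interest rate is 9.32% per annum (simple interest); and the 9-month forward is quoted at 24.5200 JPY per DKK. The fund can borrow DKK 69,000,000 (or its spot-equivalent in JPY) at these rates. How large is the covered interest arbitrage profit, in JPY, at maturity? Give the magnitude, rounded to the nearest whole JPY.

JPY 37,377,468

T = 9/12 years.
Invest the DKK and cover forward: 69,000,000 × 1.069900 × 24.5200 = JPY 1,810,142,412.00.
Convert at spot and invest in JPY: 69,000,000 × 25.4915 × 1.007875 = JPY 1,772,764,943.81.
The quoted forward overvalues DKK, so borrow JPY, buy DKK at spot, deposit the DKK at 9.32%, and sell the proceeds forward at 24.5200.
Arbitrage profit = |1,810,142,412.00 − 1,772,764,943.81| = JPY 37,377,468.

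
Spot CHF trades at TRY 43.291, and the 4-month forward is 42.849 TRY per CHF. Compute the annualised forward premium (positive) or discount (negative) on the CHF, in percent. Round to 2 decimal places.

-3.06%

T = 4/12 years.
CHF trades forward at -1.02100% vs spot over the period.
Per annum: -0.0102100 / (4/12) = -0.030630 = -3.06%.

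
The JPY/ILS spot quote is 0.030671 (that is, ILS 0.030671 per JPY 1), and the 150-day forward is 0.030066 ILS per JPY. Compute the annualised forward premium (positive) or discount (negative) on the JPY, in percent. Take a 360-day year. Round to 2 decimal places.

T = 150/360 years.
Period premium: (0.030066 − 0.030671)/0.030671 = -0.0197255.
×(1/T) gives -4.73% p.a.

-4.73%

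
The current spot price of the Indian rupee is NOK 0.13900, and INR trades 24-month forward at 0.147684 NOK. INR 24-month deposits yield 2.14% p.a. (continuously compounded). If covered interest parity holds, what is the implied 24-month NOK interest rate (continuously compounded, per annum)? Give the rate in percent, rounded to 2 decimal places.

T = 2 years.
F/S = 0.147684/0.139 = 1.0624748 = (growth of NOK) / (growth of INR).
The INR side grows by e^(0.0214×2) = 1.0437291.
Hence g_NOK = 1.1089359.
Take logs: ln 1.1089359 / 2 = 0.051700, so 5.17%.

5.17%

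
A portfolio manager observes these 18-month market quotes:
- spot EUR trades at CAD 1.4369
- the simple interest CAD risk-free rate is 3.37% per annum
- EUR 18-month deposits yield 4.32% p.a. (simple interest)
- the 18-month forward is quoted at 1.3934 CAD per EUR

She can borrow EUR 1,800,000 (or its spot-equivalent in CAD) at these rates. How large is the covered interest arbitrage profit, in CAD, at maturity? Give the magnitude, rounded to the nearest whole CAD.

CAD 46,517

T = 18/12 years.
Keep in EUR, deliver into the forward: 1,800,000·1.064800·1.3934 = CAD 2,670,646.18.
Swap to CAD now, deposit: 1,800,000·1.4369·1.050550 = CAD 2,717,163.53.
The quoted forward undervalues EUR, so borrow EUR, convert to CAD at spot, deposit the CAD at 3.37%, and buy EUR forward at 1.3934 to cover the loan.
Profit = 2,717,163.53 − 2,670,646.18 = CAD 46,517.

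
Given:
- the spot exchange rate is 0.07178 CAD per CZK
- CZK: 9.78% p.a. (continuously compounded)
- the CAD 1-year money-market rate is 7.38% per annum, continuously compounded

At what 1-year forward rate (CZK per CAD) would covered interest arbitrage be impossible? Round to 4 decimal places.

14.2699

T = 1 year.
CAD accumulates by e^(0.0738×1) = 1.07659147.
CZK accumulates by e^(0.0978×1) = 1.10274221.
So F = 0.07178 × 1.07659147 / 1.10274221 = 0.070077789 (CAD/CZK).
Quoted the other way: 1/0.070077789 = 14.2699 CZK per CAD.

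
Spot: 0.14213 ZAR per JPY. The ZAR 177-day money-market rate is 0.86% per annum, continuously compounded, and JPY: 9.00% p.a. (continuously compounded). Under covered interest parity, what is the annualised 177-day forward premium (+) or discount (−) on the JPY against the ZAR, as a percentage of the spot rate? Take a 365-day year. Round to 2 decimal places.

T = 177/365 years.
CIP forward (ZAR per JPY) = 0.14213 × 1.0041791/1.0446102 = 0.13662893.
Annualised premium = (F − S)/S × (1/T) = (0.13662893 − 0.14213)/0.14213 ÷ (177/365) = -7.98%.

-7.98%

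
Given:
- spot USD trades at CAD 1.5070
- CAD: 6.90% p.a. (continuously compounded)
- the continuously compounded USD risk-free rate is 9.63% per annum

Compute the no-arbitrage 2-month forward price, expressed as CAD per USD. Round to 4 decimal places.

T = 2/12 years.
CAD accumulates by e^(0.0690×2/12) = 1.0115664.
USD growth factor: e^(0.0963×2/12) = 1.0161795.
Forward (CAD per USD) = 1.507 × 1.0115664 / 1.0161795 = 1.500159.

1.5002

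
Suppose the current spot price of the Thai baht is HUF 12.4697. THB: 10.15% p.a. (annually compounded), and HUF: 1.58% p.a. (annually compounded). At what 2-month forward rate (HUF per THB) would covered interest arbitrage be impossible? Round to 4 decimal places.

T = 2/12 years.
HUF accumulates by (1 + 0.0158)^(2/12) = 1.00261616.
THB growth factor: (1 + 0.1015)^(2/12) = 1.01624265.
Forward (HUF per THB) = 12.4697 × 1.00261616 / 1.01624265 = 12.302498.

12.3025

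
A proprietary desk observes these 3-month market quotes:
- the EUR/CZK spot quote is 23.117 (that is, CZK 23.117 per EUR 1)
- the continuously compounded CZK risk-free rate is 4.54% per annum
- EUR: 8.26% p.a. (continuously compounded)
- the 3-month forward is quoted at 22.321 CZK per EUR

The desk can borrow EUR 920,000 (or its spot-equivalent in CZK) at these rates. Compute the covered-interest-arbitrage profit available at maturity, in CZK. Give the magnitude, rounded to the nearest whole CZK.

CZK 546,620

T = 3/12 years.
Route A — deposit EUR, sell forward: 920,000 × 1.0208646865 × 22.321 = CZK 20,963,783.01.
Route B — convert at spot, deposit CZK: 920,000 × 23.117 × 1.0114146556 = CZK 21,510,402.79.
The quoted forward undervalues EUR, so borrow EUR, convert to CZK at spot, deposit the CZK at 4.54%, and buy EUR forward at 22.321 to cover the loan.
Arbitrage profit = |20,963,783.01 − 21,510,402.79| = CZK 546,620.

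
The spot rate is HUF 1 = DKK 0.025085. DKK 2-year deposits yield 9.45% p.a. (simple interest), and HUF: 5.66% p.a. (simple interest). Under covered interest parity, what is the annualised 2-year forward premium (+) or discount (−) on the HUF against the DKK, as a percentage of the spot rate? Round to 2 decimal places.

T = 2 years.
CIP forward (DKK per HUF) = 0.025085 × 1.189000/1.113200 = 0.026793087.
Annualised premium = (F − S)/S × (1/T) = (0.026793087 − 0.025085)/0.025085 ÷ 2 = 3.40%.

+3.40%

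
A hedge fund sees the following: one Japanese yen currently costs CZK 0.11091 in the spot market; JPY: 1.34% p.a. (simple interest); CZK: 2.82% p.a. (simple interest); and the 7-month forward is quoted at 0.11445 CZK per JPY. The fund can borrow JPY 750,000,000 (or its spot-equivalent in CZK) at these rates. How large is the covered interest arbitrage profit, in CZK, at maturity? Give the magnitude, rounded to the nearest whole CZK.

T = 7/12 years.
Route A — deposit JPY, sell forward: 750,000,000 × 1.0078166667 × 0.11445 = CZK 86,508,463.13.
Route B — convert at spot, deposit CZK: 750,000,000 × 0.11091 × 1.016450 = CZK 84,550,852.13.
The quoted forward overvalues JPY, so borrow CZK, buy JPY at spot, deposit the JPY at 1.34%, and sell the proceeds forward at 0.11445.
Arbitrage profit = |86,508,463.13 − 84,550,852.13| = CZK 1,957,611.

CZK 1,957,611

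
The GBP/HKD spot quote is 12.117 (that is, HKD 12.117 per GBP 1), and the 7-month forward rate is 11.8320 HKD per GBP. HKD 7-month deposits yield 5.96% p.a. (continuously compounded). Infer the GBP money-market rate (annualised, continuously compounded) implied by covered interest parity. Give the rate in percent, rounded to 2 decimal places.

10.04%

T = 7/12 years.
CIP gives F = S · g_HKD/g_GBP, so g_HKD/g_GBP = 11.832/12.117 = 0.9764793.
HKD growth factor: e^(0.0596×7/12) = 1.0353781.
That pins the GBP growth at 1.0603175.
Take logs: ln 1.0603175 / (7/12) = 0.100403, so 10.04%.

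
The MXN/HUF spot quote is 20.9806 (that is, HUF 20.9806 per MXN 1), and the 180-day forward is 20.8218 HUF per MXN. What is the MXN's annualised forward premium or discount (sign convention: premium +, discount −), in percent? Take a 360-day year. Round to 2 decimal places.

-1.51%

T = 180/360 years.
MXN trades forward at -0.75689% vs spot over the period.
Per annum: -0.0075689 / (180/360) = -0.015138 = -1.51%.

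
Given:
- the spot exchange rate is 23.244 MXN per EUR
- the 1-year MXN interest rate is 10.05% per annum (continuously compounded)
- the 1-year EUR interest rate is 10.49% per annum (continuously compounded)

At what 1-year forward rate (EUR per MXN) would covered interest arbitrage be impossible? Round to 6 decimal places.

T = 1 year.
MXN growth factor: e^(0.1005×1) = 1.1057236.
Growth of 1 EUR over T: e^(0.1049×1) = 1.1105995.
Forward (MXN per EUR) = 23.244 × 1.1057236 / 1.1105995 = 23.14195.
Invert for EUR per MXN: 1 / 23.14195 = 0.043212.

0.043212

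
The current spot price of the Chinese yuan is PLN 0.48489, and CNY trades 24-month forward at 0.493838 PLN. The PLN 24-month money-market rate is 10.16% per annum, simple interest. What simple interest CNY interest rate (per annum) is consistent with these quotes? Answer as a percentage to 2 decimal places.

T = 2 years.
By CIP, F/S equals the PLN-to-CNY growth ratio: 0.493838/0.48489 = 1.0184537.
The PLN side grows by 1 + 0.1016×2 = 1.203200.
So the CNY growth factor = 1.1813988.
r = (1.1813988 − 1)/2 = 0.090699 → 9.07%.

9.07%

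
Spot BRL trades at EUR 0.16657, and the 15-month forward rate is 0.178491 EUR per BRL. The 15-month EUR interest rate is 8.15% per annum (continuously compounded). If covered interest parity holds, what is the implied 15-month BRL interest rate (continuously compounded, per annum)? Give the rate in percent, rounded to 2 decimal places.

T = 15/12 years.
By CIP, F/S equals the EUR-to-BRL growth ratio: 0.178491/0.16657 = 1.0715675.
EUR growth factor: e^(0.0815×15/12) = 1.1072451.
That pins the BRL growth at 1.0332948.
Take logs: ln 1.0332948 / (15/12) = 0.026202, so 2.62%.

2.62%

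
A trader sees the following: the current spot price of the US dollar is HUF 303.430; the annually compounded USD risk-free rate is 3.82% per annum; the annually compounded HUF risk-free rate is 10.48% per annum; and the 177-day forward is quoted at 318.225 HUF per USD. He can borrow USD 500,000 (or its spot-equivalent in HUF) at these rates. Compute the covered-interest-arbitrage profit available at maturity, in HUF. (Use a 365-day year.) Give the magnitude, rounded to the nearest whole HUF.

T = 177/365 years.
Invest the USD and cover forward: 500,000 × 1.01834557773 × 318.225 = HUF 162,031,510.74.
Convert at spot and invest in HUF: 500,000 × 303.430 × 1.0495173275 = HUF 159,227,521.34.
The quoted forward overvalues USD, so borrow HUF, buy USD at spot, deposit the USD at 3.82%, and sell the proceeds forward at 318.225.
Profit = 162,031,510.74 − 159,227,521.34 = HUF 2,803,989.

HUF 2,803,989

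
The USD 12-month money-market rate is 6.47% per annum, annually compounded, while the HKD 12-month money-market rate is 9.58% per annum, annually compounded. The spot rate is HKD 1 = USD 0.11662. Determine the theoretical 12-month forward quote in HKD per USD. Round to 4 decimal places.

8.8253

T = 1 year.
USD growth factor: (1 + 0.0647)^1 = 1.064700.
HKD growth factor: (1 + 0.0958)^1 = 1.095800.
So F = 0.11662 × 1.064700 / 1.095800 = 0.1133102 (USD/HKD).
Quoted the other way: 1/0.1133102 = 8.8253 HKD per USD.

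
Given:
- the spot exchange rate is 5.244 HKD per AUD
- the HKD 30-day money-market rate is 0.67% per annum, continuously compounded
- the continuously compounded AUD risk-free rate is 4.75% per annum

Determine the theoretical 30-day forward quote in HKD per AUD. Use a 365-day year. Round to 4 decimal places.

5.2264

T = 30/365 years.
HKD growth factor: e^(0.0067×30/365) = 1.0005508.
AUD growth factor: e^(0.0475×30/365) = 1.0039117.
CIP: F = S · (grow HKD)/(grow AUD) = 5.244 × 1.0005508/1.0039117 = 5.226444 HKD per AUD.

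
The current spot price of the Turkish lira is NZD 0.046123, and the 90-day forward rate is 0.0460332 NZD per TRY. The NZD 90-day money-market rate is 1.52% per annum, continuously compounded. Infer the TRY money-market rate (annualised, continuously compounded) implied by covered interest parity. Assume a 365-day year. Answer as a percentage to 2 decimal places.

2.31%

T = 90/365 years.
F/S = 0.0460332/0.046123 = 0.9980530 = (growth of NZD) / (growth of TRY).
The NZD side grows by e^(0.0152×90/365) = 1.003755.
Hence g_TRY = 1.0057131.
r = ln(1.0057131)/(90/365) = 0.023104 → 2.31%.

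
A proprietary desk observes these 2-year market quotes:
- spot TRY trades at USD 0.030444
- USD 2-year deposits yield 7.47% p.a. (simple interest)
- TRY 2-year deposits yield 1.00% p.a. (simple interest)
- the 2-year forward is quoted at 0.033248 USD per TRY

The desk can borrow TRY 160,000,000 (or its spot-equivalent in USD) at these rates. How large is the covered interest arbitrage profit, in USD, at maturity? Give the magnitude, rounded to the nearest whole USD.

USD 172,700

T = 2 years.
Invest the TRY and cover forward: 160,000,000 × 1.020000 × 0.033248 = USD 5,426,073.60.
Convert at spot and invest in USD: 160,000,000 × 0.030444 × 1.149400 = USD 5,598,773.38.
The quoted forward undervalues TRY, so borrow TRY, convert to USD at spot, deposit the USD at 7.47%, and buy TRY forward at 0.033248 to cover the loan.
The gap between the two covered legs is USD 172,700.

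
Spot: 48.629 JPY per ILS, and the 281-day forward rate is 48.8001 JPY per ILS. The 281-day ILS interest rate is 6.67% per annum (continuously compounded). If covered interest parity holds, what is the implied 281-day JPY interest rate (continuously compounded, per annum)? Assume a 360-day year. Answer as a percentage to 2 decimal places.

T = 281/360 years.
CIP gives F = S · g_JPY/g_ILS, so g_JPY/g_ILS = 48.8001/48.629 = 1.0035185.
ILS growth factor: e^(0.0667×281/360) = 1.0534422.
So the JPY growth factor = 1.0571487.
Take logs: ln 1.0571487 / (281/360) = 0.071200, so 7.12%.

7.12%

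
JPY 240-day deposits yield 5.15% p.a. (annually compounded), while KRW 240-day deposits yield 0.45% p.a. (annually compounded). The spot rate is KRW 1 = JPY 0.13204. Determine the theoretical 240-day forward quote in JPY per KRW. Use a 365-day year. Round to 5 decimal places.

0.13607

T = 240/365 years.
Growth of 1 JPY over T: (1 + 0.0515)^(240/365) = 1.0335711.
KRW accumulates by (1 + 0.0045)^(240/365) = 1.0029566.
So F = 0.13204 × 1.0335711 / 1.0029566 = 0.1360704 (JPY/KRW).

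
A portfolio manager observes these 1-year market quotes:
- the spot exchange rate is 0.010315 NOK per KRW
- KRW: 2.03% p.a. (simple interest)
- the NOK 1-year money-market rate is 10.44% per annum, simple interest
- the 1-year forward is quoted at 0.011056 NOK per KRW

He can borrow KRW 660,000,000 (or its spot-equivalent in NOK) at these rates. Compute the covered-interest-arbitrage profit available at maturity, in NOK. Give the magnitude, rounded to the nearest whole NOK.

NOK 73,556

T = 1 year.
Route A — deposit KRW, sell forward: 660,000,000 × 1.020300 × 0.011056 = NOK 7,445,088.29.
Route B — convert at spot, deposit NOK: 660,000,000 × 0.010315 × 1.104400 = NOK 7,518,644.76.
The quoted forward undervalues KRW, so borrow KRW, convert to NOK at spot, deposit the NOK at 10.44%, and buy KRW forward at 0.011056 to cover the loan.
The gap between the two covered legs is NOK 73,556.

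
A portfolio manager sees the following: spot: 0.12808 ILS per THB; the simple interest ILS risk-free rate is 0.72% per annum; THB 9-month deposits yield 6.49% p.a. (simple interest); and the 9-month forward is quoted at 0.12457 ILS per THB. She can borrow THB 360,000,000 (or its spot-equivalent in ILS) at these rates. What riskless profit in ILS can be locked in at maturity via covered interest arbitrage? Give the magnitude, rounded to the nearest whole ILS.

ILS 670,253

T = 9/12 years.
Route A — deposit THB, sell forward: 360,000,000 × 1.048675 × 0.12457 = ILS 47,028,040.11.
Route B — convert at spot, deposit ILS: 360,000,000 × 0.12808 × 1.005400 = ILS 46,357,787.52.
The quoted forward overvalues THB, so borrow ILS, buy THB at spot, deposit the THB at 6.49%, and sell the proceeds forward at 0.12457.
The gap between the two covered legs is ILS 670,253.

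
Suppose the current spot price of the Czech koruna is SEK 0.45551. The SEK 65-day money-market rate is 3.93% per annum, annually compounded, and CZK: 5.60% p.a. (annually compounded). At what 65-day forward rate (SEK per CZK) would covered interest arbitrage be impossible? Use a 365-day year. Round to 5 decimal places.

0.45422

T = 65/365 years.
SEK growth factor: (1 + 0.0393)^(65/365) = 1.0068882.
CZK growth factor: (1 + 0.0560)^(65/365) = 1.0097506.
So F = 0.45551 × 1.0068882 / 1.0097506 = 0.4542187 (SEK/CZK).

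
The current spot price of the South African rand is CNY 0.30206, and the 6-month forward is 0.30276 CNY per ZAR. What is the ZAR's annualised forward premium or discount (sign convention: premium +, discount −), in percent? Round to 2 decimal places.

T = 6/12 years.
ZAR trades forward at +0.23174% vs spot over the period.
Per annum: 0.0023174 / (6/12) = 0.004635 = 0.46%.

+0.46%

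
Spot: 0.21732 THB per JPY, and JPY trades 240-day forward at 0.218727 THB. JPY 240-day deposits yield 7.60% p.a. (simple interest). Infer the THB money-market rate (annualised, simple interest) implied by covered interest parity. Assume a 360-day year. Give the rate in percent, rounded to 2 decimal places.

T = 240/360 years.
By CIP, F/S equals the THB-to-JPY growth ratio: 0.218727/0.21732 = 1.0064743.
The JPY side grows by 1 + 0.0760×240/360 = 1.0506667.
So the THB growth factor = 1.057469.
(1.057469 − 1)/T = 0.086203, i.e. 8.62%.

8.62%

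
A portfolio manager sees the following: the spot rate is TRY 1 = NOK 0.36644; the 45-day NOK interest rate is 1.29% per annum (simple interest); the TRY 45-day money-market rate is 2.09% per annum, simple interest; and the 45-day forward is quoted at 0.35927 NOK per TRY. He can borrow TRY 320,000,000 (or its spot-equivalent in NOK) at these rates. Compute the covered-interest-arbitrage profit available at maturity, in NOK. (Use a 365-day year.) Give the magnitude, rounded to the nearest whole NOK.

T = 45/365 years.
Keep in TRY, deliver into the forward: 320,000,000·1.00257671233·0.35927 = NOK 115,262,635.34.
Swap to NOK now, deposit: 320,000,000·0.36644·1.00159041096 = NOK 117,447,292.86.
The quoted forward undervalues TRY, so borrow TRY, convert to NOK at spot, deposit the NOK at 1.29%, and buy TRY forward at 0.35927 to cover the loan.
Arbitrage profit = |115,262,635.34 − 117,447,292.86| = NOK 2,184,658.

NOK 2,184,658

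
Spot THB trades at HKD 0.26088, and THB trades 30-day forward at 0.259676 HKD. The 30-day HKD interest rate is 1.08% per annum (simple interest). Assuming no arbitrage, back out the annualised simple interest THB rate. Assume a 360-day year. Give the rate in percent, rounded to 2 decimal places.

6.65%

T = 30/360 years.
By CIP, F/S equals the HKD-to-THB growth ratio: 0.259676/0.26088 = 0.9953849.
HKD growth factor: 1 + 0.0108×30/360 = 1.000900.
That pins the THB growth at 1.0055407.
(1.0055407 − 1)/T = 0.066488, i.e. 6.65%.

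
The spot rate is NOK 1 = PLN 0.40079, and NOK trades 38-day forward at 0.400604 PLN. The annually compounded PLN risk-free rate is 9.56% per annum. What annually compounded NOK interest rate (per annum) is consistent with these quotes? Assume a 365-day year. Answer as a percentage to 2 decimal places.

T = 38/365 years.
By CIP, F/S equals the PLN-to-NOK growth ratio: 0.400604/0.40079 = 0.9995359.
The PLN side grows by (1 + 0.0956)^(38/365) = 1.0095508.
So the NOK growth factor = 1.0100196.
Annualise: 1.0100196^(365/38) − 1 = 0.100497 = 10.05%.

10.05%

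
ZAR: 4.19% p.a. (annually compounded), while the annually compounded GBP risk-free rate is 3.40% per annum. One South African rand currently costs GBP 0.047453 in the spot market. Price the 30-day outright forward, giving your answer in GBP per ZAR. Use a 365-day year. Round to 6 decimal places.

T = 30/365 years.
Growth of 1 GBP over T: (1 + 0.0340)^(30/365) = 1.0027518.
Growth of 1 ZAR over T: (1 + 0.0419)^(30/365) = 1.0033793.
CIP: F = S · (grow GBP)/(grow ZAR) = 0.047453 × 1.0027518/1.0033793 = 0.04742332 GBP per ZAR.

0.047423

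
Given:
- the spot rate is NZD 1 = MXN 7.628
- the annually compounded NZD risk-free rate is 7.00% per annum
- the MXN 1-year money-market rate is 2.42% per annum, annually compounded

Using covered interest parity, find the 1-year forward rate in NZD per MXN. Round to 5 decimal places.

0.13696

T = 1 year.
MXN growth factor: (1 + 0.0242)^1 = 1.024200.
NZD growth factor: (1 + 0.0700)^1 = 1.070000.
CIP: F = S · (grow MXN)/(grow NZD) = 7.628 × 1.024200/1.070000 = 7.301493 MXN per NZD.
Invert for NZD per MXN: 1 / 7.301493 = 0.13696.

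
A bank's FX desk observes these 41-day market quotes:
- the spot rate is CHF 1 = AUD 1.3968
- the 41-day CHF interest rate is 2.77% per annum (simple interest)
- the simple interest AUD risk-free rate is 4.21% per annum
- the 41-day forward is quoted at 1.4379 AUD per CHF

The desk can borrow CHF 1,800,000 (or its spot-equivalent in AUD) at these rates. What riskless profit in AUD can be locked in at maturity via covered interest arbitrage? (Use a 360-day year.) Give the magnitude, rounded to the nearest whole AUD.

T = 41/360 years.
Invest the CHF and cover forward: 1,800,000 × 1.003154722 × 1.4379 = AUD 2,596,385.11.
Convert at spot and invest in AUD: 1,800,000 × 1.3968 × 1.004794722 = AUD 2,526,295.08.
The quoted forward overvalues CHF, so borrow AUD, buy CHF at spot, deposit the CHF at 2.77%, and sell the proceeds forward at 1.4379.
Arbitrage profit = |2,596,385.11 − 2,526,295.08| = AUD 70,090.

AUD 70,090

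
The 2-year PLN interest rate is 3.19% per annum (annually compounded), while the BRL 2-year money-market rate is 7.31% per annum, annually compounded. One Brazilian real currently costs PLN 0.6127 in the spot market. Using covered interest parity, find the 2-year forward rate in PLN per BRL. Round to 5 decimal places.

T = 2 years.
PLN growth factor: (1 + 0.0319)^2 = 1.0648176.
BRL growth factor: (1 + 0.0731)^2 = 1.1515436.
Forward (PLN per BRL) = 0.6127 × 1.0648176 / 1.1515436 = 0.5665558.

0.56656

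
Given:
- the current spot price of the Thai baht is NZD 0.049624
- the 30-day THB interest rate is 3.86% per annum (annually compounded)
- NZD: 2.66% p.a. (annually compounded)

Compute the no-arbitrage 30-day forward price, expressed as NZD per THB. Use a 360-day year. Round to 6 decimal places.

0.049576

T = 30/360 years.
Growth of 1 NZD over T: (1 + 0.0266)^(30/360) = 1.0021901.
Growth of 1 THB over T: (1 + 0.0386)^(30/360) = 1.0031611.
Forward (NZD per THB) = 0.049624 × 1.0021901 / 1.0031611 = 0.04957597.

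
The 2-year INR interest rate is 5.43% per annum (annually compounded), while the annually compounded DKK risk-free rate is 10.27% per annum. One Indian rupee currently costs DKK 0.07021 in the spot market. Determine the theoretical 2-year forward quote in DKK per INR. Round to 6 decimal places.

T = 2 years.
Growth of 1 DKK over T: (1 + 0.1027)^2 = 1.2159473.
INR accumulates by (1 + 0.0543)^2 = 1.1115485.
CIP: F = S · (grow DKK)/(grow INR) = 0.07021 × 1.2159473/1.1115485 = 0.07680426 DKK per INR.

0.076804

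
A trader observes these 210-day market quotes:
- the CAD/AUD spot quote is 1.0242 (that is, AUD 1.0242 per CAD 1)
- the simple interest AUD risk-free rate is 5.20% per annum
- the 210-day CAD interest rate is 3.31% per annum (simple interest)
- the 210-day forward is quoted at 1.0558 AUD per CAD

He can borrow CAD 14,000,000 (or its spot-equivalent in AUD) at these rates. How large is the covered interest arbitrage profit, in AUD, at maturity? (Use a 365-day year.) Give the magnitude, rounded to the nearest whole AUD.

T = 210/365 years.
Invest the CAD and cover forward: 14,000,000 × 1.0190438356 × 1.0558 = AUD 15,062,690.74.
Convert at spot and invest in AUD: 14,000,000 × 1.0242 × 1.0299178082 = AUD 14,767,785.47.
The quoted forward overvalues CAD, so borrow AUD, buy CAD at spot, deposit the CAD at 3.31%, and sell the proceeds forward at 1.0558.
The gap between the two covered legs is AUD 294,905.

AUD 294,905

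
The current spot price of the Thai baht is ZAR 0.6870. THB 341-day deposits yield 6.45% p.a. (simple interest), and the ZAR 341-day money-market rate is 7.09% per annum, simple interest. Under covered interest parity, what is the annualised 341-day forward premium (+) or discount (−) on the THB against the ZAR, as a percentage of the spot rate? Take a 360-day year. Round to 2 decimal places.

+0.60%

T = 341/360 years.
No-arbitrage forward: 0.687 × 1.0671581 / 1.0610958 = 0.6909250 ZAR/THB.
(F − S)/S ÷ T = (0.6909250 − 0.687)/0.687/(341/360) = 0.006032 → 0.60%.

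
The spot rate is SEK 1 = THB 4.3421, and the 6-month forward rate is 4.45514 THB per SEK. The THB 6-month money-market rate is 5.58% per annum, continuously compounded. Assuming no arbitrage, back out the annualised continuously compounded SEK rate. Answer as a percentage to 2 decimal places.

0.44%

T = 6/12 years.
F/S = 4.45514/4.3421 = 1.0260335 = (growth of THB) / (growth of SEK).
THB growth factor: e^(0.0558×6/12) = 1.0282928.
Hence g_SEK = 1.002202.
r = ln(1.002202)/(6/12) = 0.004399 → 0.44%.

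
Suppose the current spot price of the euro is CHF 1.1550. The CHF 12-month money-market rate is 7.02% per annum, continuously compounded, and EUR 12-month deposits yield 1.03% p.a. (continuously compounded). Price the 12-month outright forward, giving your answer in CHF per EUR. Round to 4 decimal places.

1.2263

T = 1 year.
CHF growth factor: e^(0.0702×1) = 1.0727227.
Growth of 1 EUR over T: e^(0.0103×1) = 1.0103532.
So F = 1.155 × 1.0727227 / 1.0103532 = 1.226299 (CHF/EUR).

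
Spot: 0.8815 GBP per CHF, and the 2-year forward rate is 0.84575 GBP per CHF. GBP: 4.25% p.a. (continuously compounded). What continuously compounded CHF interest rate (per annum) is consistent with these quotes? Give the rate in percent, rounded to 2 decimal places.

T = 2 years.
CIP gives F = S · g_GBP/g_CHF, so g_GBP/g_CHF = 0.84575/0.8815 = 0.9594441.
GBP growth factor: e^(0.0425×2) = 1.0887171.
Hence g_CHF = 1.1347374.
r = ln(1.1347374)/2 = 0.063201 → 6.32%.

6.32%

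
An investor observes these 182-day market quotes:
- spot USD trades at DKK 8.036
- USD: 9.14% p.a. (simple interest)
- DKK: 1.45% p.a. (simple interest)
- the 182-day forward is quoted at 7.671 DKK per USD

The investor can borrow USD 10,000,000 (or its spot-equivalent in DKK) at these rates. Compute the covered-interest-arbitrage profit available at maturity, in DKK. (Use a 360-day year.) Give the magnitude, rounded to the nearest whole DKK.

DKK 694,485

T = 182/360 years.
Route A — deposit USD, sell forward: 10,000,000 × 1.0462077778 × 7.671 = DKK 80,254,598.64.
Route B — convert at spot, deposit DKK: 10,000,000 × 8.036 × 1.0073305556 = DKK 80,949,083.45.
The quoted forward undervalues USD, so borrow USD, convert to DKK at spot, deposit the DKK at 1.45%, and buy USD forward at 7.671 to cover the loan.
Arbitrage profit = |80,254,598.64 − 80,949,083.45| = DKK 694,485.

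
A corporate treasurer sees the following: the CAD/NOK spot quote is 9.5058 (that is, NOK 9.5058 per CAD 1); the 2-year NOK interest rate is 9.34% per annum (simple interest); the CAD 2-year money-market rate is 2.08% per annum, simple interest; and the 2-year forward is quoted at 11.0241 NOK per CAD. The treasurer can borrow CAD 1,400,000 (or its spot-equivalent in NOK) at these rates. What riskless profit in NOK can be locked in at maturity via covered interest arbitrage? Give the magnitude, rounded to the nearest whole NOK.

NOK 281,707

T = 2 years.
Route A — deposit CAD, sell forward: 1,400,000 × 1.041600 × 11.0241 = NOK 16,075,783.58.
Route B — convert at spot, deposit NOK: 1,400,000 × 9.5058 × 1.186800 = NOK 15,794,076.82.
The quoted forward overvalues CAD, so borrow NOK, buy CAD at spot, deposit the CAD at 2.08%, and sell the proceeds forward at 11.0241.
The gap between the two covered legs is NOK 281,707.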